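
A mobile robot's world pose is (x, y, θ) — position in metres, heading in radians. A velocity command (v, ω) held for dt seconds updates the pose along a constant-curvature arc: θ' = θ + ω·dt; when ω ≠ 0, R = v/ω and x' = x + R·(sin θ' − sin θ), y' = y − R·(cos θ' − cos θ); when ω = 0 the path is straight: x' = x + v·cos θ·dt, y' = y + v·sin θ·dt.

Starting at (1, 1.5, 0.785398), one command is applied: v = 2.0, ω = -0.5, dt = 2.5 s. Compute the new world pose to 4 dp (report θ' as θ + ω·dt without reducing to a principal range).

(5.6207, 2.2476, -0.4646)

θ' = 0.7854 + -0.5·2.5 = -0.4646
R = v/ω = 2.0/-0.5 = -4.0000
x' = 1 + -4.0000·(sin -0.4646 − sin 0.7854) = 5.6207
y' = 1.5 − -4.0000·(cos -0.4646 − cos 0.7854) = 2.2476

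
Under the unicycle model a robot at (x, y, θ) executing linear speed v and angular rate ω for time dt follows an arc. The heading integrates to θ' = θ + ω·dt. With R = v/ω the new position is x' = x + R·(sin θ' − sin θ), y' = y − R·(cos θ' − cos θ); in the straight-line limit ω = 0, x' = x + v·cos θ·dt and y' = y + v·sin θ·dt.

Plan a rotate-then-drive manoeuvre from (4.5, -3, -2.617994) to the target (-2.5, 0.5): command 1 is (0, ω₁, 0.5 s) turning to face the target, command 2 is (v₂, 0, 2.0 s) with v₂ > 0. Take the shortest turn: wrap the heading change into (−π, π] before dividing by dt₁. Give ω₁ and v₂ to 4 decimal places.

heading to target = atan2(0.5−-3, -2.5−4.5) = 2.6779
Δθ = wrap(2.6779 − -2.6180) = -0.9872; ω₁ = Δθ/dt₁ = -1.9745
distance = √((-2.5−4.5)² + (0.5−-3)²) = 7.8262; v₂ = distance/dt₂ = 3.9131

ω₁ = -1.9745, v₂ = 3.9131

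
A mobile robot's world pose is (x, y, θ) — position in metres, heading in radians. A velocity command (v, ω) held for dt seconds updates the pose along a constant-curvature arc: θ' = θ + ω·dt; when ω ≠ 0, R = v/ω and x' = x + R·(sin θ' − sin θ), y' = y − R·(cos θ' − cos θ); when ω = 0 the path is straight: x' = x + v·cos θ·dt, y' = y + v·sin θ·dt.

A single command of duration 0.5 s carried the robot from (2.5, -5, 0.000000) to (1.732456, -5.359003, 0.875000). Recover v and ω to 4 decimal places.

v = -1.7500, ω = 1.7500

Δθ = 0.875000 − 0.000000 = 0.875000
ω = Δθ/dt = 0.875000/0.5 = 1.7500
R = Δx/(sin θ' − sin θ) = -1.0000
v = R·ω = -1.0000·1.7500 = -1.7500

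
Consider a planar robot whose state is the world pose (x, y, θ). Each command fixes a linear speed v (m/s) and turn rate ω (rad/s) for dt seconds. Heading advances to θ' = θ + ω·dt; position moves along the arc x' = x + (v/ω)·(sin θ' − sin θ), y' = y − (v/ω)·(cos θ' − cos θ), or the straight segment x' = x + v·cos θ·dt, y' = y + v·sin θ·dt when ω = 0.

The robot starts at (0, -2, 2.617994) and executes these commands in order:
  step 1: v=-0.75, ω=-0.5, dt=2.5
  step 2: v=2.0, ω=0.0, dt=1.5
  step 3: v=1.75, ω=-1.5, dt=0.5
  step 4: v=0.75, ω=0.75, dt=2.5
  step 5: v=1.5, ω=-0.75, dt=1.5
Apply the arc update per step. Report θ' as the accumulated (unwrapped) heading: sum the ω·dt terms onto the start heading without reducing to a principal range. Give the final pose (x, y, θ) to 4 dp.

(1.0641, 3.6619, 1.3680)

step 1: θ'=1.3680 (R=1.5000) → pose (0.7193, -3.6012, 1.3680)
step 2: θ'=1.3680 (straight) → pose (1.3235, -0.6626, 1.3680)
step 3: θ'=0.6180 (R=-1.1667) → pose (1.7903, 0.0533, 0.6180)
step 4: θ'=2.4930 (R=1.0000) → pose (1.8150, 1.6652, 2.4930)
step 5: θ'=1.3680 (R=-2.0000) → pose (1.0641, 3.6619, 1.3680)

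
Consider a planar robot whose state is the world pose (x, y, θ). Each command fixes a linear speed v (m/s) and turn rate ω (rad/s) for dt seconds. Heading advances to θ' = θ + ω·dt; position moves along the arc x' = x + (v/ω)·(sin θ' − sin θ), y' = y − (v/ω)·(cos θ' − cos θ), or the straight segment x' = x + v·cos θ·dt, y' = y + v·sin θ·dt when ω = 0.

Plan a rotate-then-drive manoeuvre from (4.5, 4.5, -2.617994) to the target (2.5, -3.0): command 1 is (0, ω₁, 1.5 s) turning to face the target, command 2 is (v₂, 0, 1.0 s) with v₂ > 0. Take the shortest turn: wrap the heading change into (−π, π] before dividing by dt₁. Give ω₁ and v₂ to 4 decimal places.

ω₁ = 0.5244, v₂ = 7.7621

heading to target = atan2(-3−4.5, 2.5−4.5) = -1.8314
Δθ = wrap(-1.8314 − -2.6180) = 0.7866; ω₁ = Δθ/dt₁ = 0.5244
distance = √((2.5−4.5)² + (-3−4.5)²) = 7.7621; v₂ = distance/dt₂ = 7.7621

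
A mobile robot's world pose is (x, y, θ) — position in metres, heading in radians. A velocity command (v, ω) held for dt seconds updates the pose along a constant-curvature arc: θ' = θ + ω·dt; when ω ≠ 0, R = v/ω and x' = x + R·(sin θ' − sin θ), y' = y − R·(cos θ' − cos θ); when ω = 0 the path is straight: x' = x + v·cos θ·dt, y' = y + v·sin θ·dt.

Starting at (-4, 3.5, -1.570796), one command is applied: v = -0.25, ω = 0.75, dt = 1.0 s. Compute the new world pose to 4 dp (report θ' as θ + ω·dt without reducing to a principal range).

θ' = -1.5708 + 0.75·1.0 = -0.8208
R = v/ω = -0.25/0.75 = -0.3333
x' = -4 + -0.3333·(sin -0.8208 − sin -1.5708) = -4.0894
y' = 3.5 − -0.3333·(cos -0.8208 − cos -1.5708) = 3.7272

(-4.0894, 3.7272, -0.8208)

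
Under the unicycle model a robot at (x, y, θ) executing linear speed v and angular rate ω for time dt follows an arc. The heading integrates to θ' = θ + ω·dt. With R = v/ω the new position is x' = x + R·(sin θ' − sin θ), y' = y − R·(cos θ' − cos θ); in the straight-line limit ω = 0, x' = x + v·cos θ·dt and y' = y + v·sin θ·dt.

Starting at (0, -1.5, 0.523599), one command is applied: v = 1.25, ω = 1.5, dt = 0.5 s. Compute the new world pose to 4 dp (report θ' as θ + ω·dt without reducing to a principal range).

(0.3801, -1.0223, 1.2736)

θ' = 0.5236 + 1.5·0.5 = 1.2736
R = v/ω = 1.25/1.5 = 0.8333
x' = 0 + 0.8333·(sin 1.2736 − sin 0.5236) = 0.3801
y' = -1.5 − 0.8333·(cos 1.2736 − cos 0.5236) = -1.0223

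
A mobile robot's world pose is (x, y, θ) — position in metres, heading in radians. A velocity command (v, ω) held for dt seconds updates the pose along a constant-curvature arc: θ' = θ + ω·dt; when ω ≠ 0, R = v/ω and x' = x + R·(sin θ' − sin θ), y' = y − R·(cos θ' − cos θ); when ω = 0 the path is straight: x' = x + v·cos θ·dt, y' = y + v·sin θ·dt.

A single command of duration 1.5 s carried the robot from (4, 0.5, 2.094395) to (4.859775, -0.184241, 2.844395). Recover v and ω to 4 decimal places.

Δθ = 2.844395 − 2.094395 = 0.750000
ω = Δθ/dt = 0.750000/1.5 = 0.5000
R = Δx/(sin θ' − sin θ) = -1.5000
v = R·ω = -1.5000·0.5000 = -0.7500

v = -0.7500, ω = 0.5000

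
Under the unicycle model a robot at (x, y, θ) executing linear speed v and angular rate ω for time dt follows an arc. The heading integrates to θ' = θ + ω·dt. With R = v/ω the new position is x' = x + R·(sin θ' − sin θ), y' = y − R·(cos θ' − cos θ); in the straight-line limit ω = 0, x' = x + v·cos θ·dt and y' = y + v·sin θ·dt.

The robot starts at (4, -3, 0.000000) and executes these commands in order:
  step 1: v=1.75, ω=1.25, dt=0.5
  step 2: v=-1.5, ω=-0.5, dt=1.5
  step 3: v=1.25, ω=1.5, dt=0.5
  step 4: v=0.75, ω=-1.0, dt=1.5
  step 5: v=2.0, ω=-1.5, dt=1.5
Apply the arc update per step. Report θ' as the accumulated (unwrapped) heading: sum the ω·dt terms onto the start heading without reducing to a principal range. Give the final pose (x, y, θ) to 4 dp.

(3.2945, -5.4433, -3.1250)

step 1: θ'=0.6250 (R=1.4000) → pose (4.8191, -2.7353, 0.6250)
step 2: θ'=-0.1250 (R=3.0000) → pose (2.6898, -3.2791, -0.1250)
step 3: θ'=0.6250 (R=0.8333) → pose (3.2813, -3.1280, 0.6250)
step 4: θ'=-0.8750 (R=-0.7500) → pose (4.2958, -3.2555, -0.8750)
step 5: θ'=-3.1250 (R=-1.3333) → pose (3.2945, -5.4433, -3.1250)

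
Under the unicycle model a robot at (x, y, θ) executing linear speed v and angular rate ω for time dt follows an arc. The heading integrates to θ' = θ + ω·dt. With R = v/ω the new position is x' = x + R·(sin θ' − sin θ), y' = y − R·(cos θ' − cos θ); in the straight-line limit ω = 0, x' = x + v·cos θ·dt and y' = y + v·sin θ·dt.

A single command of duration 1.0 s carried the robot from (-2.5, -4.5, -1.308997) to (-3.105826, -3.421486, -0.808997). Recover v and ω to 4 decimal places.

Δθ = -0.808997 − -1.308997 = 0.500000
ω = Δθ/dt = 0.500000/1.0 = 0.5000
R = −Δy/(cos θ' − cos θ) = -2.5000
v = R·ω = -2.5000·0.5000 = -1.2500

v = -1.2500, ω = 0.5000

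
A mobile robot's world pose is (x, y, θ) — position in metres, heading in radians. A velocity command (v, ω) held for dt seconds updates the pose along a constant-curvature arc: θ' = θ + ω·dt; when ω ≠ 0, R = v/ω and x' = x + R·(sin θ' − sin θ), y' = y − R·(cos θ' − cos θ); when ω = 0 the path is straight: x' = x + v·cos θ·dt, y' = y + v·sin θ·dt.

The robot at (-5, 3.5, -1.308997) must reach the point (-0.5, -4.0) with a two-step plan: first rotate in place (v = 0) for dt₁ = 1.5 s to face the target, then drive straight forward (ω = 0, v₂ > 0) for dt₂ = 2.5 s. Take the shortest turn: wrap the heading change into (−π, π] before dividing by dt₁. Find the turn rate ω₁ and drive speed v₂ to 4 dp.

heading to target = atan2(-4−3.5, -0.5−-5) = -1.0304
Δθ = wrap(-1.0304 − -1.3090) = 0.2786; ω₁ = Δθ/dt₁ = 0.1857
distance = √((-0.5−-5)² + (-4−3.5)²) = 8.7464; v₂ = distance/dt₂ = 3.4986

ω₁ = 0.1857, v₂ = 3.4986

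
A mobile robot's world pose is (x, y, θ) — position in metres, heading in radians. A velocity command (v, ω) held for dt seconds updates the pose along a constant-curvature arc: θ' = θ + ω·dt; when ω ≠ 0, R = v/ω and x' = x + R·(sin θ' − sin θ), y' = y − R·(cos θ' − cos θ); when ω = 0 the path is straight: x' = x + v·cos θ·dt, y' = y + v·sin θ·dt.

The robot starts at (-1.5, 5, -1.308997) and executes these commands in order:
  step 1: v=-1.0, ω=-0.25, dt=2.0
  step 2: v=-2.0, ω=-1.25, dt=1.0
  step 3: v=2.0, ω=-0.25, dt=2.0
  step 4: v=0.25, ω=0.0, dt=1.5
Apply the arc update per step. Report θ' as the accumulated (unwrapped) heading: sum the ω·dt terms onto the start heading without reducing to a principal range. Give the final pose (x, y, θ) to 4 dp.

step 1: θ'=-1.8090 (R=4.0000) → pose (-1.5234, 6.9791, -1.8090)
step 2: θ'=-3.0590 (R=1.6000) → pose (-0.1005, 8.1961, -3.0590)
step 3: θ'=-3.5590 (R=-8.0000) → pose (-4.0037, 8.8557, -3.5590)
step 4: θ'=-3.5590 (straight) → pose (-4.3465, 9.0077, -3.5590)

(-4.3465, 9.0077, -3.5590)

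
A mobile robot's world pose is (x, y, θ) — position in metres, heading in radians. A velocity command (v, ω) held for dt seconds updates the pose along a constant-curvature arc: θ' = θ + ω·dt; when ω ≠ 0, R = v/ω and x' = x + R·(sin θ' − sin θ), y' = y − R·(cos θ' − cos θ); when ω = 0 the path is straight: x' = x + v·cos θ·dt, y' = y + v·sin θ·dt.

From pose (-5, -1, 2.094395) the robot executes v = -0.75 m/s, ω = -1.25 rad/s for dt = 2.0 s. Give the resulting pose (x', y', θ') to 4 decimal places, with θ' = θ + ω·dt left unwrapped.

θ' = 2.0944 + -1.25·2.0 = -0.4056
R = v/ω = -0.75/-1.25 = 0.6000
x' = -5 + 0.6000·(sin -0.4056 − sin 2.0944) = -5.7564
y' = -1 − 0.6000·(cos -0.4056 − cos 2.0944) = -1.8513

(-5.7564, -1.8513, -0.4056)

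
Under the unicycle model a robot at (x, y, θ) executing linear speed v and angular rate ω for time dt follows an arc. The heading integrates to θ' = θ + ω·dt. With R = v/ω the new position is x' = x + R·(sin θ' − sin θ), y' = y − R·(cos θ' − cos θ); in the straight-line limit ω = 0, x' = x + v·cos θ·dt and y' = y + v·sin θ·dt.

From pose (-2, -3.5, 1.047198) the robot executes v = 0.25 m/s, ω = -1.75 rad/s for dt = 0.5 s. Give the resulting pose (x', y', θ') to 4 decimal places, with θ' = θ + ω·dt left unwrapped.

θ' = 1.0472 + -1.75·0.5 = 0.1722
R = v/ω = 0.25/-1.75 = -0.1429
x' = -2 + -0.1429·(sin 0.1722 − sin 1.0472) = -1.9008
y' = -3.5 − -0.1429·(cos 0.1722 − cos 1.0472) = -3.4307

(-1.9008, -3.4307, 0.1722)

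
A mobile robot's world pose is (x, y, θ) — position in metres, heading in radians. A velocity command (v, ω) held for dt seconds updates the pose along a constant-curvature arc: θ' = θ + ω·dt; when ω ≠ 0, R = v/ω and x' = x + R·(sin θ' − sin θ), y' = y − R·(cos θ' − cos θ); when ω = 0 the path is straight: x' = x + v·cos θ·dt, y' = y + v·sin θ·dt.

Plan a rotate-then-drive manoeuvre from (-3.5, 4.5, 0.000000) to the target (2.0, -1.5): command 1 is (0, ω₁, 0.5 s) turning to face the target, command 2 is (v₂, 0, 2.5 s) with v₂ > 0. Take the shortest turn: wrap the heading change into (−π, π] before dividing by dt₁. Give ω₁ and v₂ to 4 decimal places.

ω₁ = -1.6577, v₂ = 3.2558

heading to target = atan2(-1.5−4.5, 2−-3.5) = -0.8288
Δθ = wrap(-0.8288 − 0.0000) = -0.8288; ω₁ = Δθ/dt₁ = -1.6577
distance = √((2−-3.5)² + (-1.5−4.5)²) = 8.1394; v₂ = distance/dt₂ = 3.2558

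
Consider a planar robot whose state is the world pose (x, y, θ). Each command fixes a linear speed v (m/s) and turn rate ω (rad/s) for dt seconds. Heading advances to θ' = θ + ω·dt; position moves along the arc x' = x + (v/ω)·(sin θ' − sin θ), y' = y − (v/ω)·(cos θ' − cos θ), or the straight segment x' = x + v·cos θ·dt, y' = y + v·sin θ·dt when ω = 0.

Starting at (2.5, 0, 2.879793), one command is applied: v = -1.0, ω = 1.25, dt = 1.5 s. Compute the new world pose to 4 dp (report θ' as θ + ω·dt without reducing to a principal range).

θ' = 2.8798 + 1.25·1.5 = 4.7548
R = v/ω = -1.0/1.25 = -0.8000
x' = 2.5 + -0.8000·(sin 4.7548 − sin 2.8798) = 3.5063
y' = 0 − -0.8000·(cos 4.7548 − cos 2.8798) = 0.8067

(3.5063, 0.8067, 4.7548)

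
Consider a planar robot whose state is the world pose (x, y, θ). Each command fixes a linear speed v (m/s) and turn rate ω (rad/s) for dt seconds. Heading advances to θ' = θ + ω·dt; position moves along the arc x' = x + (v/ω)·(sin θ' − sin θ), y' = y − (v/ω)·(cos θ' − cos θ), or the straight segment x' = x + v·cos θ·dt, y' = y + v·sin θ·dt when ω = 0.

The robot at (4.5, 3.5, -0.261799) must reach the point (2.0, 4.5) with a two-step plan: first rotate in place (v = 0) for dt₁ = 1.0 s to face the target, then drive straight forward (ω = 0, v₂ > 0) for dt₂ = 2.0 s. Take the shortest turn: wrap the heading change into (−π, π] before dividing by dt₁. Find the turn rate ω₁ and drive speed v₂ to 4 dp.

ω₁ = 3.0229, v₂ = 1.3463

heading to target = atan2(4.5−3.5, 2−4.5) = 2.7611
Δθ = wrap(2.7611 − -0.2618) = 3.0229; ω₁ = Δθ/dt₁ = 3.0229
distance = √((2−4.5)² + (4.5−3.5)²) = 2.6926; v₂ = distance/dt₂ = 1.3463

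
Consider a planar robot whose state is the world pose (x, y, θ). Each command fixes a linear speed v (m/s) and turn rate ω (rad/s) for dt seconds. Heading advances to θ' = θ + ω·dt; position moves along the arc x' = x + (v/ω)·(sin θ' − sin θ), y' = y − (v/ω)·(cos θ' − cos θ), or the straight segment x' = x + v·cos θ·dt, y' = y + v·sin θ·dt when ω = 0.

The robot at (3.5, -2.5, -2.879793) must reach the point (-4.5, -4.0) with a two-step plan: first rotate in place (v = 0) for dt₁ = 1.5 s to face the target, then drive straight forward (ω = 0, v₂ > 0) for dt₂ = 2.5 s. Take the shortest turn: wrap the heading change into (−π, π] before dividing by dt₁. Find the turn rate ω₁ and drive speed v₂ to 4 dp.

heading to target = atan2(-4−-2.5, -4.5−3.5) = -2.9562
Δθ = wrap(-2.9562 − -2.8798) = -0.0765; ω₁ = Δθ/dt₁ = -0.0510
distance = √((-4.5−3.5)² + (-4−-2.5)²) = 8.1394; v₂ = distance/dt₂ = 3.2558

ω₁ = -0.0510, v₂ = 3.2558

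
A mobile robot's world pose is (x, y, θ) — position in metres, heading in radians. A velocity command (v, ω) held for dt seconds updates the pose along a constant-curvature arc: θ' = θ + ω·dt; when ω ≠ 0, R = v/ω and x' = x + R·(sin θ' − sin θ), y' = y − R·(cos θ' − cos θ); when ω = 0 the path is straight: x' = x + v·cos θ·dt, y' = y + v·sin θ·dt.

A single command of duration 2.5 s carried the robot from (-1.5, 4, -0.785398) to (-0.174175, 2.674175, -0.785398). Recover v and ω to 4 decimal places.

Δθ = -0.785398 − -0.785398 = 0.000000
ω = Δθ/dt = 0.000000/2.5 = 0.0000
ω = 0 → v = (Δx·cos θ + Δy·sin θ)/dt = 0.7500

v = 0.7500, ω = 0.0000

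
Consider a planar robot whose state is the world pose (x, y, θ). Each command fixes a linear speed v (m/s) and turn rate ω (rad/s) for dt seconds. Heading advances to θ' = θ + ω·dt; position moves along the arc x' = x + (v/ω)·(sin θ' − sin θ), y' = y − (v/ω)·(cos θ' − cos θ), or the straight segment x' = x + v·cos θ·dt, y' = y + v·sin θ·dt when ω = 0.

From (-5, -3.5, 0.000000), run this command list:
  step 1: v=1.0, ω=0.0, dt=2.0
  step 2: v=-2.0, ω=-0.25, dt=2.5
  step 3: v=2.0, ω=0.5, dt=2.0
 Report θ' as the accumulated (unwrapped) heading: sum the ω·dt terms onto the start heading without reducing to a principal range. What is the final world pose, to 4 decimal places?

(-3.8753, -2.4659, 0.3750)

step 1: θ'=0.0000 (straight) → pose (-3.0000, -3.5000, 0.0000)
step 2: θ'=-0.6250 (R=8.0000) → pose (-7.6808, -1.9877, -0.6250)
step 3: θ'=0.3750 (R=4.0000) → pose (-3.8753, -2.4659, 0.3750)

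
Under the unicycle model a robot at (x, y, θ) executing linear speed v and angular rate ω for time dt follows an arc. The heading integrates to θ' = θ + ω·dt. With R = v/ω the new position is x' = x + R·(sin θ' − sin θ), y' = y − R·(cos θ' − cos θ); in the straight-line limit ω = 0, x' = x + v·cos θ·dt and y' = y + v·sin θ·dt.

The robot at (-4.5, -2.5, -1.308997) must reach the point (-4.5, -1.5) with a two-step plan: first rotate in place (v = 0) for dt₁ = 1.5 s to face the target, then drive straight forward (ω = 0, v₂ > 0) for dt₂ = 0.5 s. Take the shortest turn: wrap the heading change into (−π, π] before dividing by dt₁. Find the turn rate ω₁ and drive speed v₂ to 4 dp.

ω₁ = 1.9199, v₂ = 2.0000

heading to target = atan2(-1.5−-2.5, -4.5−-4.5) = 1.5708
Δθ = wrap(1.5708 − -1.3090) = 2.8798; ω₁ = Δθ/dt₁ = 1.9199
distance = √((-4.5−-4.5)² + (-1.5−-2.5)²) = 1.0000; v₂ = distance/dt₂ = 2.0000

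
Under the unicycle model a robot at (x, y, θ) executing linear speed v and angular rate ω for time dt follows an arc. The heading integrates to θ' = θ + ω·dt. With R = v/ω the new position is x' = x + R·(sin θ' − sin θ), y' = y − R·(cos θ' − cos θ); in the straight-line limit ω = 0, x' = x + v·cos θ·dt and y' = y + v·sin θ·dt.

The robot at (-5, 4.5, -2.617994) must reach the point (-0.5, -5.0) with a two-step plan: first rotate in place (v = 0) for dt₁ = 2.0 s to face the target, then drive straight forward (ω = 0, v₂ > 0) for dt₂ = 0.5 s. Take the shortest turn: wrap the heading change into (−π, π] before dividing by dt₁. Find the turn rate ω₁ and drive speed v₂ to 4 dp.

ω₁ = 0.7448, v₂ = 21.0238

heading to target = atan2(-5−4.5, -0.5−-5) = -1.1284
Δθ = wrap(-1.1284 − -2.6180) = 1.4896; ω₁ = Δθ/dt₁ = 0.7448
distance = √((-0.5−-5)² + (-5−4.5)²) = 10.5119; v₂ = distance/dt₂ = 21.0238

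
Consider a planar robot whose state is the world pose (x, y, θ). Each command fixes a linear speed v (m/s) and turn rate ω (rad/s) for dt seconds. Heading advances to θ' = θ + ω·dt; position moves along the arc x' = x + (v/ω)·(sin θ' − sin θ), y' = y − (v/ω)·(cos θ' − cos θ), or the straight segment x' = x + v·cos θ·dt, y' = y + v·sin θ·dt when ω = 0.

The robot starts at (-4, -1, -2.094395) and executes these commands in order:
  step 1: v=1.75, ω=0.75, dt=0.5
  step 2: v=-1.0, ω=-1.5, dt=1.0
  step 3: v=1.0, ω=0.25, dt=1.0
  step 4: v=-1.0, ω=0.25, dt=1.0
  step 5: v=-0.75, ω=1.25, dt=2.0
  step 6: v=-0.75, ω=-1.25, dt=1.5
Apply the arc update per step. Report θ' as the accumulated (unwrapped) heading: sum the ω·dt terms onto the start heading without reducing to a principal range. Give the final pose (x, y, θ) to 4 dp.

(-4.1227, 1.0083, -2.0944)

step 1: θ'=-1.7194 (R=2.3333) → pose (-4.2869, -1.8212, -1.7194)
step 2: θ'=-3.2194 (R=0.6667) → pose (-3.5758, -1.2553, -3.2194)
step 3: θ'=-2.9694 (R=4.0000) → pose (-4.5720, -1.3023, -2.9694)
step 4: θ'=-2.7194 (R=-4.0000) → pose (-3.6184, -1.0102, -2.7194)
step 5: θ'=-0.2194 (R=-0.6000) → pose (-3.7336, 0.1227, -0.2194)
step 6: θ'=-2.0944 (R=0.6000) → pose (-4.1227, 1.0083, -2.0944)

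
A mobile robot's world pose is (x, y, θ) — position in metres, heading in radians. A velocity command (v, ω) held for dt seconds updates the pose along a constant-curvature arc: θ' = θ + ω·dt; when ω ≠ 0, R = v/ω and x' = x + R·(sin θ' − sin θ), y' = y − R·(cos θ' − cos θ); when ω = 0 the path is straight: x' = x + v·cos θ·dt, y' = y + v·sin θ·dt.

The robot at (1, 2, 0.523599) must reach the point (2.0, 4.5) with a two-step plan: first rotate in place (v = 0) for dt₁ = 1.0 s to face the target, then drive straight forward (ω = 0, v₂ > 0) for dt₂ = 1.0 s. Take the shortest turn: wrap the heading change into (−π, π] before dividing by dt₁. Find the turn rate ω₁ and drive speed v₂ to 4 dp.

ω₁ = 0.6667, v₂ = 2.6926

heading to target = atan2(4.5−2, 2−1) = 1.1903
Δθ = wrap(1.1903 − 0.5236) = 0.6667; ω₁ = Δθ/dt₁ = 0.6667
distance = √((2−1)² + (4.5−2)²) = 2.6926; v₂ = distance/dt₂ = 2.6926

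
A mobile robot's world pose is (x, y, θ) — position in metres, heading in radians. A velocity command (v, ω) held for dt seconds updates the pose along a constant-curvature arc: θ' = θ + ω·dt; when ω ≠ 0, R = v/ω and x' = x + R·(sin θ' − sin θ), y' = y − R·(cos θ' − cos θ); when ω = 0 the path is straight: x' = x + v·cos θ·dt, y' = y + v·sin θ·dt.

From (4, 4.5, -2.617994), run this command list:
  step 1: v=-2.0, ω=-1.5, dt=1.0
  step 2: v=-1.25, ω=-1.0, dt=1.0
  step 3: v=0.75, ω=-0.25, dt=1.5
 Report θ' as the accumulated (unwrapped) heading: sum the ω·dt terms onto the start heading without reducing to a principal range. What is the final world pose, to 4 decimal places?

(6.5094, 3.8262, -5.4930)

step 1: θ'=-4.1180 (R=1.3333) → pose (5.7713, 4.0920, -4.1180)
step 2: θ'=-5.1180 (R=1.2500) → pose (5.8843, 2.8987, -5.1180)
step 3: θ'=-5.4930 (R=-3.0000) → pose (6.5094, 3.8262, -5.4930)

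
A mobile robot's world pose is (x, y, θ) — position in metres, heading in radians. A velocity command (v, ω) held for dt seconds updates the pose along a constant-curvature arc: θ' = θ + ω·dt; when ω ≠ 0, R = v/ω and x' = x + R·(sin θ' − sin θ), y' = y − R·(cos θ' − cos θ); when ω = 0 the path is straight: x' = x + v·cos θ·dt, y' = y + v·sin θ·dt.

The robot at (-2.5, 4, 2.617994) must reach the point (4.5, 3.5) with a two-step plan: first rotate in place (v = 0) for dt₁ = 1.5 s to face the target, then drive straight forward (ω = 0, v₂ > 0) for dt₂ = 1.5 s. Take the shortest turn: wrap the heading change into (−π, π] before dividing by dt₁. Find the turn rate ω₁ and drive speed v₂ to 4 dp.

heading to target = atan2(3.5−4, 4.5−-2.5) = -0.0713
Δθ = wrap(-0.0713 − 2.6180) = -2.6893; ω₁ = Δθ/dt₁ = -1.7929
distance = √((4.5−-2.5)² + (3.5−4)²) = 7.0178; v₂ = distance/dt₂ = 4.6786

ω₁ = -1.7929, v₂ = 4.6786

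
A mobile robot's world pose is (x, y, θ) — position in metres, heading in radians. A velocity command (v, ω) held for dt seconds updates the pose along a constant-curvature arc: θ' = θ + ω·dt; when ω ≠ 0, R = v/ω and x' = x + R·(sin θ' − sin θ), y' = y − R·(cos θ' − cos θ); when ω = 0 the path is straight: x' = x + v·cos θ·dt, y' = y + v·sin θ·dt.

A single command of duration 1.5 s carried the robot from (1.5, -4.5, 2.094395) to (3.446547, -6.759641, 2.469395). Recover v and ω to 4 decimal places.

Δθ = 2.469395 − 2.094395 = 0.375000
ω = Δθ/dt = 0.375000/1.5 = 0.2500
R = −Δy/(cos θ' − cos θ) = -8.0000
v = R·ω = -8.0000·0.2500 = -2.0000

v = -2.0000, ω = 0.2500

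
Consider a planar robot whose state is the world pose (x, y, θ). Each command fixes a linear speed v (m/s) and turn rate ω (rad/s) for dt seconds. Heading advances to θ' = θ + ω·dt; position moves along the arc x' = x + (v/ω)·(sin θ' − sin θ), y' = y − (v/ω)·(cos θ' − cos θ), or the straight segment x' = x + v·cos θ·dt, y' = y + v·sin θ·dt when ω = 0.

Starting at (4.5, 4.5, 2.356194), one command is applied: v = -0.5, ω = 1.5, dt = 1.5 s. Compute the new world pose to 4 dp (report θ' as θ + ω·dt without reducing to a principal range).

(5.0672, 4.7004, 4.6062)

θ' = 2.3562 + 1.5·1.5 = 4.6062
R = v/ω = -0.5/1.5 = -0.3333
x' = 4.5 + -0.3333·(sin 4.6062 − sin 2.3562) = 5.0672
y' = 4.5 − -0.3333·(cos 4.6062 − cos 2.3562) = 4.7004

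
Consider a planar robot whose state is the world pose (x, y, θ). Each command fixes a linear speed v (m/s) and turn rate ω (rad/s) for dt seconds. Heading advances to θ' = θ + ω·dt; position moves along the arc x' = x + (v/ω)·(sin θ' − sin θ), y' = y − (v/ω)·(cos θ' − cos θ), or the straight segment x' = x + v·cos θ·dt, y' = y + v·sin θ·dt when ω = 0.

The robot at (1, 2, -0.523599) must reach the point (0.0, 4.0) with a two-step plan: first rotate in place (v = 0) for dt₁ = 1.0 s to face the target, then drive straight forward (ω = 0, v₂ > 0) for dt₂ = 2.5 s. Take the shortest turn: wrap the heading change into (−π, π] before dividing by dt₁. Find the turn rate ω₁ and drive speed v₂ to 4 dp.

heading to target = atan2(4−2, 0−1) = 2.0344
Δθ = wrap(2.0344 − -0.5236) = 2.5580; ω₁ = Δθ/dt₁ = 2.5580
distance = √((0−1)² + (4−2)²) = 2.2361; v₂ = distance/dt₂ = 0.8944

ω₁ = 2.5580, v₂ = 0.8944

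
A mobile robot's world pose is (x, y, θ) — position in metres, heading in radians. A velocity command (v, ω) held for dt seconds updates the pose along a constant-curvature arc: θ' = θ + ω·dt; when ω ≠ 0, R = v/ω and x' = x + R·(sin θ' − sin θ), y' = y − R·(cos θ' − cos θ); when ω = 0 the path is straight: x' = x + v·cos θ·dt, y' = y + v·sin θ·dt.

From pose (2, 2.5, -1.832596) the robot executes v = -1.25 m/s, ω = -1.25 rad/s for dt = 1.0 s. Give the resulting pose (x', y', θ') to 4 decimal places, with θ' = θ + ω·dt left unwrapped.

(2.9070, 3.2394, -3.0826)

θ' = -1.8326 + -1.25·1.0 = -3.0826
R = v/ω = -1.25/-1.25 = 1.0000
x' = 2 + 1.0000·(sin -3.0826 − sin -1.8326) = 2.9070
y' = 2.5 − 1.0000·(cos -3.0826 − cos -1.8326) = 3.2394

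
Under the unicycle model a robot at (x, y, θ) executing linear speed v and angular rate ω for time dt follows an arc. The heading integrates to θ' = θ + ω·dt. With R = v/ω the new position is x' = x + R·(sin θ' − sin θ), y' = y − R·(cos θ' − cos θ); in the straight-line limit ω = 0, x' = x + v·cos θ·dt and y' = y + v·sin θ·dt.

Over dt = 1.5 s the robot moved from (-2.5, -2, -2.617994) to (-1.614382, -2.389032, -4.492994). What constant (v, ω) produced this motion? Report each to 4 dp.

v = -0.7500, ω = -1.2500

Δθ = -4.492994 − -2.617994 = -1.875000
ω = Δθ/dt = -1.875000/1.5 = -1.2500
R = Δx/(sin θ' − sin θ) = 0.6000
v = R·ω = 0.6000·-1.2500 = -0.7500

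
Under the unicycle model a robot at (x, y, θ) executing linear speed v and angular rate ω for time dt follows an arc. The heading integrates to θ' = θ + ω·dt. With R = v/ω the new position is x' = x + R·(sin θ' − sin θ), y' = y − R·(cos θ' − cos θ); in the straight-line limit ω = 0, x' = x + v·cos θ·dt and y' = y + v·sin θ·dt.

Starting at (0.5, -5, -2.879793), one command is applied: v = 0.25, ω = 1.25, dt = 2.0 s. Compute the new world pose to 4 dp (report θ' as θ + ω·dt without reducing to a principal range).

(0.4776, -5.3789, -0.3798)

θ' = -2.8798 + 1.25·2.0 = -0.3798
R = v/ω = 0.25/1.25 = 0.2000
x' = 0.5 + 0.2000·(sin -0.3798 − sin -2.8798) = 0.4776
y' = -5 − 0.2000·(cos -0.3798 − cos -2.8798) = -5.3789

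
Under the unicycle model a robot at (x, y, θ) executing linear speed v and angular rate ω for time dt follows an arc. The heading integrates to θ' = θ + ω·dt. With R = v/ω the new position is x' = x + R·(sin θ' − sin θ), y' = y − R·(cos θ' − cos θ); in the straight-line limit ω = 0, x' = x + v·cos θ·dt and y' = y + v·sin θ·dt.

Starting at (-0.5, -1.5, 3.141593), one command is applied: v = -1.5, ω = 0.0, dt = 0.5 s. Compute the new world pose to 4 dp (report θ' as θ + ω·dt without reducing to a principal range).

θ' = 3.1416 + 0.0·0.5 = 3.1416
ω = 0 → straight: x' = -0.5 + -1.5·cos(3.1416)·0.5 = 0.2500
y' = -1.5 + -1.5·sin(3.1416)·0.5 = -1.5000

(0.2500, -1.5000, 3.1416)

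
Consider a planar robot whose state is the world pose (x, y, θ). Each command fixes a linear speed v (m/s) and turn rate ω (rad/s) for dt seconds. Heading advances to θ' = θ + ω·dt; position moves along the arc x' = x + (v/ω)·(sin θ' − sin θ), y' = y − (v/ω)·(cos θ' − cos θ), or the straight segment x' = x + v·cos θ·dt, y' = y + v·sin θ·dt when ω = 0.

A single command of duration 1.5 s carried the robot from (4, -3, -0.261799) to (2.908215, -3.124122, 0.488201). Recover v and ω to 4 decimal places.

Δθ = 0.488201 − -0.261799 = 0.750000
ω = Δθ/dt = 0.750000/1.5 = 0.5000
R = Δx/(sin θ' − sin θ) = -1.5000
v = R·ω = -1.5000·0.5000 = -0.7500

v = -0.7500, ω = 0.5000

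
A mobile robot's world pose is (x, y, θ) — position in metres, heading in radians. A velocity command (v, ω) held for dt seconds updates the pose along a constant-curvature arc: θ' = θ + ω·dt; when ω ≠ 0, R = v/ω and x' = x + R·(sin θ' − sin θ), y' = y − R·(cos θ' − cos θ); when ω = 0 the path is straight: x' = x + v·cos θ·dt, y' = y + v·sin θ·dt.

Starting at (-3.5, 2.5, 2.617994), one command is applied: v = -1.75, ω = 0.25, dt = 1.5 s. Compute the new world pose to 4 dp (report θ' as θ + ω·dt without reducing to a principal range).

θ' = 2.6180 + 0.25·1.5 = 2.9930
R = v/ω = -1.75/0.25 = -7.0000
x' = -3.5 + -7.0000·(sin 2.9930 − sin 2.6180) = -1.0364
y' = 2.5 − -7.0000·(cos 2.9930 − cos 2.6180) = 1.6393

(-1.0364, 1.6393, 2.9930)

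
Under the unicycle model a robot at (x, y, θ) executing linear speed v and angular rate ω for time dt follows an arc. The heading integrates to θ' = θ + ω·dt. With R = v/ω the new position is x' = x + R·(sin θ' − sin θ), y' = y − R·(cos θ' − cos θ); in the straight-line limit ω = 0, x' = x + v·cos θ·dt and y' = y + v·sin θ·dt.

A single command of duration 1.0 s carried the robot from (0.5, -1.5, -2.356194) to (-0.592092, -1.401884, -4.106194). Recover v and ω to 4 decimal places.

Δθ = -4.106194 − -2.356194 = -1.750000
ω = Δθ/dt = -1.750000/1.0 = -1.7500
R = Δx/(sin θ' − sin θ) = -0.7143
v = R·ω = -0.7143·-1.7500 = 1.2500

v = 1.2500, ω = -1.7500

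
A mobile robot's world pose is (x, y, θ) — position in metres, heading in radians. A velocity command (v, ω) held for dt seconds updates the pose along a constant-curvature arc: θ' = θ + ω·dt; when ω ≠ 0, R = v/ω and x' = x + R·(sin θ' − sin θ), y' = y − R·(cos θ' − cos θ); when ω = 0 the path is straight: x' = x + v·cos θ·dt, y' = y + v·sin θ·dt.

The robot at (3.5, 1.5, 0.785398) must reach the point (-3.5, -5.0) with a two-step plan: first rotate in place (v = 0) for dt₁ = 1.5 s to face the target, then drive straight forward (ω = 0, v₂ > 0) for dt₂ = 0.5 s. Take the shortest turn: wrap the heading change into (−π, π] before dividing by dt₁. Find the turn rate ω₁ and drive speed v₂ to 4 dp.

heading to target = atan2(-5−1.5, -3.5−3.5) = -2.3932
Δθ = wrap(-2.3932 − 0.7854) = 3.1046; ω₁ = Δθ/dt₁ = 2.0697
distance = √((-3.5−3.5)² + (-5−1.5)²) = 9.5525; v₂ = distance/dt₂ = 19.1050

ω₁ = 2.0697, v₂ = 19.1050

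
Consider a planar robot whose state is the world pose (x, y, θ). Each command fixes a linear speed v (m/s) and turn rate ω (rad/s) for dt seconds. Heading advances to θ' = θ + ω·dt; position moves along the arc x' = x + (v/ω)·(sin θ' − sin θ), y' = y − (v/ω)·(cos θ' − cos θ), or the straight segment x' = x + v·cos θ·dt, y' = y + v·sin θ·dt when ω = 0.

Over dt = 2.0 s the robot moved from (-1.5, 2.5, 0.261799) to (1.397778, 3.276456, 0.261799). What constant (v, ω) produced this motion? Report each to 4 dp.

Δθ = 0.261799 − 0.261799 = 0.000000
ω = Δθ/dt = 0.000000/2.0 = 0.0000
ω = 0 → v = (Δx·cos θ + Δy·sin θ)/dt = 1.5000

v = 1.5000, ω = 0.0000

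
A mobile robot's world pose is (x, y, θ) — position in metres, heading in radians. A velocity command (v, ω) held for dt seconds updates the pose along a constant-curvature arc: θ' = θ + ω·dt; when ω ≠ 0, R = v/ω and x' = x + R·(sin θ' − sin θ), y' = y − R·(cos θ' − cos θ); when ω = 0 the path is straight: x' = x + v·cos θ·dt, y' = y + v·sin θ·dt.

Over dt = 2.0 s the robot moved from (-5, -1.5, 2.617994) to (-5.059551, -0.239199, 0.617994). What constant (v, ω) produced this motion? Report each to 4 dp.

v = 0.7500, ω = -1.0000

Δθ = 0.617994 − 2.617994 = -2.000000
ω = Δθ/dt = -2.000000/2.0 = -1.0000
R = −Δy/(cos θ' − cos θ) = -0.7500
v = R·ω = -0.7500·-1.0000 = 0.7500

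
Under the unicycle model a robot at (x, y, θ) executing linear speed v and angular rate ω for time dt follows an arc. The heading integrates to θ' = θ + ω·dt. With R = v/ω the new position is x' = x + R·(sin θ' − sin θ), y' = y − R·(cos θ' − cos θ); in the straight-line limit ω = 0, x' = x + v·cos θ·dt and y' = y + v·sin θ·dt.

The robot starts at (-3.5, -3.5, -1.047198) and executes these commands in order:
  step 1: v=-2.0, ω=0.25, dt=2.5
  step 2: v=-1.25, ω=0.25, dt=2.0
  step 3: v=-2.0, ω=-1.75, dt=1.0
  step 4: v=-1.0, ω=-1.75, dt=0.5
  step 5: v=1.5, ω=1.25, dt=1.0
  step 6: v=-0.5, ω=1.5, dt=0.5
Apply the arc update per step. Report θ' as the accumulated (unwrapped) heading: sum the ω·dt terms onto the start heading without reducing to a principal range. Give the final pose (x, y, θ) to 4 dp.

step 1: θ'=-0.4222 (R=-8.0000) → pose (-7.1501, -0.2025, -0.4222)
step 2: θ'=0.0778 (R=-5.0000) → pose (-9.5875, 0.2214, 0.0778)
step 3: θ'=-1.6722 (R=1.1429) → pose (-10.8133, 1.4765, -1.6722)
step 4: θ'=-2.5472 (R=0.5714) → pose (-10.5648, 1.8921, -2.5472)
step 5: θ'=-1.2972 (R=1.2000) → pose (-11.0482, 0.5737, -1.2972)
step 6: θ'=-0.5472 (R=-0.3333) → pose (-11.1957, 0.7683, -0.5472)

(-11.1957, 0.7683, -0.5472)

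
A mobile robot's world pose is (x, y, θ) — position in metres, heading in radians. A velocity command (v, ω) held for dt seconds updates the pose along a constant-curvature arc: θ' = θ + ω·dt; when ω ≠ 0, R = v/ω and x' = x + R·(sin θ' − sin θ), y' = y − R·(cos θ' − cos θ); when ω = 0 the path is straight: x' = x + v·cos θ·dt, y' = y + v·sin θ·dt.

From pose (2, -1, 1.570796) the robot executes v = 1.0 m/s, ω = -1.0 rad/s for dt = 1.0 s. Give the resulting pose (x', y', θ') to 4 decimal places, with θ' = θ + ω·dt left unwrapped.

θ' = 1.5708 + -1.0·1.0 = 0.5708
R = v/ω = 1.0/-1.0 = -1.0000
x' = 2 + -1.0000·(sin 0.5708 − sin 1.5708) = 2.4597
y' = -1 − -1.0000·(cos 0.5708 − cos 1.5708) = -0.1585

(2.4597, -0.1585, 0.5708)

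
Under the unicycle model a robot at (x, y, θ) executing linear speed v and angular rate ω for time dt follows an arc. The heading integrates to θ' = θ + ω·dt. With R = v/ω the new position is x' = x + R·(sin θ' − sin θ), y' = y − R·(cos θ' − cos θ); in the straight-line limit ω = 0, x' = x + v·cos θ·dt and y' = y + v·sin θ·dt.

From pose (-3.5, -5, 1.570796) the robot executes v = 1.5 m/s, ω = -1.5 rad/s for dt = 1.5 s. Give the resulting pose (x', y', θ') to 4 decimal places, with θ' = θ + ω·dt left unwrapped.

θ' = 1.5708 + -1.5·1.5 = -0.6792
R = v/ω = 1.5/-1.5 = -1.0000
x' = -3.5 + -1.0000·(sin -0.6792 − sin 1.5708) = -1.8718
y' = -5 − -1.0000·(cos -0.6792 − cos 1.5708) = -4.2219

(-1.8718, -4.2219, -0.6792)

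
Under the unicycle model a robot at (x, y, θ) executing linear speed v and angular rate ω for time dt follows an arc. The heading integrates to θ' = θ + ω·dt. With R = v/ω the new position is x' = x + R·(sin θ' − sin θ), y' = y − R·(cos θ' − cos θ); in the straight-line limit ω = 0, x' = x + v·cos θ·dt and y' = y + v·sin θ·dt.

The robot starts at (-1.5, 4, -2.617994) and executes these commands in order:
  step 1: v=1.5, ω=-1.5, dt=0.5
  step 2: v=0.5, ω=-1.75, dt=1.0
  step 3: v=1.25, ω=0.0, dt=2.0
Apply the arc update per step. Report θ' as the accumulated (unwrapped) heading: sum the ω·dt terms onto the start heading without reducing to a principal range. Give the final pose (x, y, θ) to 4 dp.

step 1: θ'=-3.3680 (R=-1.0000) → pose (-2.2245, 3.8915, -3.3680)
step 2: θ'=-5.1180 (R=-0.2857) → pose (-2.4229, 4.2827, -5.1180)
step 3: θ'=-5.1180 (straight) → pose (-1.4364, 6.5799, -5.1180)

(-1.4364, 6.5799, -5.1180)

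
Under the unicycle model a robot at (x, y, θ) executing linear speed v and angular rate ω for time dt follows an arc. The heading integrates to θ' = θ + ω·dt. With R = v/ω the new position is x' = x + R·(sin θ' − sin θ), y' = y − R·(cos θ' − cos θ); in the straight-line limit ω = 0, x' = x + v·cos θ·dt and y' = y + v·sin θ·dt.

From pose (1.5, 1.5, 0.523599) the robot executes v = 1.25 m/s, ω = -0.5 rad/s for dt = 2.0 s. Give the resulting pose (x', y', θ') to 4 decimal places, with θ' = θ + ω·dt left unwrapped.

θ' = 0.5236 + -0.5·2.0 = -0.4764
R = v/ω = 1.25/-0.5 = -2.5000
x' = 1.5 + -2.5000·(sin -0.4764 − sin 0.5236) = 3.8965
y' = 1.5 − -2.5000·(cos -0.4764 − cos 0.5236) = 1.5566

(3.8965, 1.5566, -0.4764)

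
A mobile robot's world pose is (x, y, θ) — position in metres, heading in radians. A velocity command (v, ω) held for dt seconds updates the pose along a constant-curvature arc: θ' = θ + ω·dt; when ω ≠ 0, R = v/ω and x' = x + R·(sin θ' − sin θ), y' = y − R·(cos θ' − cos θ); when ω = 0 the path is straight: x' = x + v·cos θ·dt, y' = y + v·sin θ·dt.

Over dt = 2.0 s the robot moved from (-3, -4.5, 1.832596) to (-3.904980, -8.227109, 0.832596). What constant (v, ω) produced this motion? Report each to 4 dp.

v = -2.0000, ω = -0.5000

Δθ = 0.832596 − 1.832596 = -1.000000
ω = Δθ/dt = -1.000000/2.0 = -0.5000
R = −Δy/(cos θ' − cos θ) = 4.0000
v = R·ω = 4.0000·-0.5000 = -2.0000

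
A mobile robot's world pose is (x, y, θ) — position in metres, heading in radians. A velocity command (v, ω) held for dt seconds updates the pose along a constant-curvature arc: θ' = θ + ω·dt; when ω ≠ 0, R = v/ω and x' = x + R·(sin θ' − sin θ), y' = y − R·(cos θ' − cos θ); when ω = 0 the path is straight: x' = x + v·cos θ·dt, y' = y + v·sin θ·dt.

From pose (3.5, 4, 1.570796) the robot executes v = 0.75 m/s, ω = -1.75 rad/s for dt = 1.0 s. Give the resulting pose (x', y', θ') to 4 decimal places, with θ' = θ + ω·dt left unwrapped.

(4.0050, 4.4217, -0.1792)

θ' = 1.5708 + -1.75·1.0 = -0.1792
R = v/ω = 0.75/-1.75 = -0.4286
x' = 3.5 + -0.4286·(sin -0.1792 − sin 1.5708) = 4.0050
y' = 4 − -0.4286·(cos -0.1792 − cos 1.5708) = 4.4217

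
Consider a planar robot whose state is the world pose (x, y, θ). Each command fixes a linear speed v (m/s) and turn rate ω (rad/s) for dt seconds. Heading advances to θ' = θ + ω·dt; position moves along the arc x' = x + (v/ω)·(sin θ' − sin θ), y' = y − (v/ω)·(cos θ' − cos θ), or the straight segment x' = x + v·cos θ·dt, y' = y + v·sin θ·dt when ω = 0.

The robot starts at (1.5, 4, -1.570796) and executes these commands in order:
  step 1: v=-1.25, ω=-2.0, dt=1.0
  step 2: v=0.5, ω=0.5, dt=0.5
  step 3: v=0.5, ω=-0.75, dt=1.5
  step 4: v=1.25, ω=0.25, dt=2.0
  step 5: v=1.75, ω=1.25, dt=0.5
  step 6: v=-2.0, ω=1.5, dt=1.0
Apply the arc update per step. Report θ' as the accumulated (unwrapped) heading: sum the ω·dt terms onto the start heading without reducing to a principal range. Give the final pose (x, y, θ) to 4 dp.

(1.1716, 8.6631, -1.8208)

step 1: θ'=-3.5708 (R=0.6250) → pose (2.3851, 4.5683, -3.5708)
step 2: θ'=-3.3208 (R=1.0000) → pose (2.1472, 4.6430, -3.3208)
step 3: θ'=-4.4458 (R=-0.6667) → pose (1.6229, 5.1234, -4.4458)
step 4: θ'=-3.9458 (R=5.0000) → pose (0.4009, 7.2746, -3.9458)
step 5: θ'=-3.3208 (R=1.4000) → pose (-0.3579, 7.6810, -3.3208)
step 6: θ'=-1.8208 (R=-1.3333) → pose (1.1716, 8.6631, -1.8208)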